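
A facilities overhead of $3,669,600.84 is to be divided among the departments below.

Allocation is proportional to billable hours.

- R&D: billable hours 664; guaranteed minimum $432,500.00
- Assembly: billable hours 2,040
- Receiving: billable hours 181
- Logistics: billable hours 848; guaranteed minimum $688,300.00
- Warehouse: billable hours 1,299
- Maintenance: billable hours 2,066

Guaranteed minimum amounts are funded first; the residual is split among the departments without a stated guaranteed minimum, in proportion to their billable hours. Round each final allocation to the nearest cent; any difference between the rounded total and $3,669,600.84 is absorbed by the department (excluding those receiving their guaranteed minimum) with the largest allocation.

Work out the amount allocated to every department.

Guaranteed amounts: R&D $432,500.00; Logistics $688,300.00. Residual $2,548,800.84.
Residual split over remaining billable hours 5,586: Assembly 930,818.7815 → $930,818.78; Receiving 82,587.3527 → $82,587.35; Warehouse 592,712.5476 → $592,712.55; Maintenance 942,682.1582 → $942,682.16.

R&D: $432,500.00 · Assembly: $930,818.78 · Receiving: $82,587.35 · Logistics: $688,300.00 · Warehouse: $592,712.55 · Maintenance: $942,682.16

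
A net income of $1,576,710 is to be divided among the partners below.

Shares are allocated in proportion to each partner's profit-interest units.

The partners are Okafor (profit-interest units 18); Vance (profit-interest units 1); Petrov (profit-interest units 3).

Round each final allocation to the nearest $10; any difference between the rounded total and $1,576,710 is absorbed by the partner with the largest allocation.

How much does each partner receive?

Combined profit-interest units = 22.
Raw shares: Okafor 18/22 × $1,576,710 = 1,290,035.45; Vance 1/22 × $1,576,710 = 71,668.64; Petrov 3/22 × $1,576,710 = 215,005.91.
At nearest $10: Okafor $1,290,040; Vance $71,670; Petrov $215,010. Sum = $1,576,720.
Difference $1,576,710 − $1,576,720 = −$10 applied to largest allocation (Okafor): Okafor becomes $1,290,030.

Okafor: $1,290,030 · Vance: $71,670 · Petrov: $215,010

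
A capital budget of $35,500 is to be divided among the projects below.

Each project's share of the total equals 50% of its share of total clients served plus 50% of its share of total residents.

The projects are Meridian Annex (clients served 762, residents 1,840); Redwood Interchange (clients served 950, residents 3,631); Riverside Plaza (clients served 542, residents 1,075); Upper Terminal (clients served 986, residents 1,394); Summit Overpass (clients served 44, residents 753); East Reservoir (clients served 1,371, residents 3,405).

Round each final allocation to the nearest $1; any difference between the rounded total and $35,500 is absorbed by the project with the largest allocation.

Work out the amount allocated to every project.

Clients served total 4,655; residents total 12,098.
Combined weights (50% clients served + 50% residents): Meridian Annex 0.1579; Redwood Interchange 0.2521; Riverside Plaza 0.1026; Upper Terminal 0.1635; Summit Overpass 0.0358; East Reservoir 0.2880.
Unrounded shares: Meridian Annex 5,605.21; Redwood Interchange 8,949.80; Riverside Plaza 3,643.93; Upper Terminal 5,804.98; Summit Overpass 1,272.57; East Reservoir 10,223.53.
At nearest $1: Meridian Annex $5,605; Redwood Interchange $8,950; Riverside Plaza $3,644; Upper Terminal $5,805; Summit Overpass $1,273; East Reservoir $10,224. Sum = $35,501.
Difference $35,500 − $35,501 = −$1 applied to largest allocation (East Reservoir): East Reservoir becomes $10,223.

Meridian Annex: $5,605; Redwood Interchange: $8,950; Riverside Plaza: $3,644; Upper Terminal: $5,805; Summit Overpass: $1,273; East Reservoir: $10,223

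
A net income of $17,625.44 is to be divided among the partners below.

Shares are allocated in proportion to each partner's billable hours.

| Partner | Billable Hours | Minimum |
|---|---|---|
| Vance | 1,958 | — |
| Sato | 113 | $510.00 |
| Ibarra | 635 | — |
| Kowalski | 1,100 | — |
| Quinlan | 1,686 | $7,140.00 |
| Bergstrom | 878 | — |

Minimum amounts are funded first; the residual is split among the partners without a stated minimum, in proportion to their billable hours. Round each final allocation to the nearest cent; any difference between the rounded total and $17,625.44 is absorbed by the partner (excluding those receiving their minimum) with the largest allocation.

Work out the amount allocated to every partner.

Fund the minimums — Sato $510.00; Quinlan $7,140.00. Balance $9,975.44.
Balance split over remaining billable hours 4,571: Vance 4,273.0062 → $4,273.01; Ibarra 1,385.7809 → $1,385.78; Kowalski 2,400.5653 → $2,400.57; Bergstrom 1,916.0876 → $1,916.09.
Rounding difference −$0.01 applied to Vance → $4,273.00.

Vance: $4,273.00; Sato: $510.00; Ibarra: $1,385.78; Kowalski: $2,400.57; Quinlan: $7,140.00; Bergstrom: $1,916.09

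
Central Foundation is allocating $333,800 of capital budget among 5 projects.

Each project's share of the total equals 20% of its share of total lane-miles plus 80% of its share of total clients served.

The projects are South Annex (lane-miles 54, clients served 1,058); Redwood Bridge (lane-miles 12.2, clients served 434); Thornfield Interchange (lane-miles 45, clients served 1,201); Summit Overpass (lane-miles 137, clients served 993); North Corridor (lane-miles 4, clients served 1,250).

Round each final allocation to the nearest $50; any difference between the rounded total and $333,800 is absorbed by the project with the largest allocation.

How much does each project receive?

Totals — lane-miles 252.2, clients served 4,936.
Blended shares (20% lane-miles + 80% clients served): South Annex 0.2143; Redwood Bridge 0.0800; Thornfield Interchange 0.2303; Summit Overpass 0.2696; North Corridor 0.2058.
Unrounded shares: South Annex 71,532.68; Redwood Bridge 26,709.08; Thornfield Interchange 76,886.66; Summit Overpass 89,987.13; North Corridor 68,684.45.
At nearest $50: South Annex $71,550; Redwood Bridge $26,700; Thornfield Interchange $76,900; Summit Overpass $90,000; North Corridor $68,700. Sum = $333,850.
Difference $333,800 − $333,850 = −$50 applied to largest allocation (Summit Overpass): Summit Overpass becomes $89,950.

South Annex: $71,550 · Redwood Bridge: $26,700 · Thornfield Interchange: $76,900 · Summit Overpass: $89,950 · North Corridor: $68,700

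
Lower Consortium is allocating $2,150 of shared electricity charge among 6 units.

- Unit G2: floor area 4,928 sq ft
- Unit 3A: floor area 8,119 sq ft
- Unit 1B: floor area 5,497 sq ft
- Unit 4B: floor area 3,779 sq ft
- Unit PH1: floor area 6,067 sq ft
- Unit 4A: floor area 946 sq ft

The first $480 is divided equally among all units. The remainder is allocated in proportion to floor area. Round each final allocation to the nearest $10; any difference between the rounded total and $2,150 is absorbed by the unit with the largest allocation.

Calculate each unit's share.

Unit G2: $360 | Unit 3A: $540 | Unit 1B: $390 | Unit 4B: $300 | Unit PH1: $430 | Unit 4A: $130

Equal tier: $480 ÷ 6 = $80 apiece.
Remainder $1,670 by floor area (total 29,336): Unit G2 280.53 → $280; Unit 3A 462.19 → $460; Unit 1B 312.93 → $310; Unit 4B 215.13 → $220; Unit PH1 345.37 → $350; Unit 4A 53.85 → $50.
Totals: Unit G2 $80 + $280 = $360; Unit 3A $80 + $460 = $540; Unit 1B $80 + $310 = $390; Unit 4B $80 + $220 = $300; Unit PH1 $80 + $350 = $430; Unit 4A $80 + $50 = $130.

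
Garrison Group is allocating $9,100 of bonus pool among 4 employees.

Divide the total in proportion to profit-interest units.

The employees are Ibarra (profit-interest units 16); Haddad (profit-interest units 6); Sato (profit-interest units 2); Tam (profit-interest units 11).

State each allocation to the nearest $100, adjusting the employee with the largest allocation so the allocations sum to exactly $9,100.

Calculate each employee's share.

Sum of profit-interest units: 35.
Pro-rata amounts: Ibarra 16/35 × $9,100 = 4,160.00; Haddad 6/35 × $9,100 = 1,560.00; Sato 2/35 × $9,100 = 520.00; Tam 11/35 × $9,100 = 2,860.00.
Rounded to nearest $100: Ibarra $4,200; Haddad $1,600; Sato $500; Tam $2,900. Sum = $9,200.
Difference $9,100 − $9,200 = −$100 applied to largest allocation (Ibarra): Ibarra becomes $4,100.

Ibarra: $4,100; Haddad: $1,600; Sato: $500; Tam: $2,900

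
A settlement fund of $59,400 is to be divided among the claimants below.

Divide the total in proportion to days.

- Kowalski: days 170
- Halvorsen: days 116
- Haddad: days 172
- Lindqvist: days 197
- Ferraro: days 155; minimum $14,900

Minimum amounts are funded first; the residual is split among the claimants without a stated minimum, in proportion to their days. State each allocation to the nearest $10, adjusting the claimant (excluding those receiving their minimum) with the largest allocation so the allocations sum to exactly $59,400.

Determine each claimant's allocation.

Kowalski: $11,550 · Halvorsen: $7,880 · Haddad: $11,690 · Lindqvist: $13,380 · Ferraro: $14,900

Fund the minimums — Ferraro $14,900. Residual $44,500.
Residual split over remaining days 655: Kowalski 11,549.62 → $11,550; Halvorsen 7,880.92 → $7,880; Haddad 11,685.50 → $11,690; Lindqvist 13,383.97 → $13,380.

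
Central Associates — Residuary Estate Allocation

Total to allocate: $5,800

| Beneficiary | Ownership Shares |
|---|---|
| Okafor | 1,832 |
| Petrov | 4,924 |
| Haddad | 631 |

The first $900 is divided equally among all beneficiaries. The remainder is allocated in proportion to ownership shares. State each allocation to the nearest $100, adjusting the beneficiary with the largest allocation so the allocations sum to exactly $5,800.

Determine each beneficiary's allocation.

First tranche $900 split equally: $300 each.
Remainder $4,900 by ownership shares (total 7,387): Okafor 1,215.22 → $1,200; Petrov 3,266.22 → $3,300; Haddad 418.56 → $400.
Totals: Okafor $300 + $1,200 = $1,500; Petrov $300 + $3,300 = $3,600; Haddad $300 + $400 = $700.

Okafor: $1,500; Petrov: $3,600; Haddad: $700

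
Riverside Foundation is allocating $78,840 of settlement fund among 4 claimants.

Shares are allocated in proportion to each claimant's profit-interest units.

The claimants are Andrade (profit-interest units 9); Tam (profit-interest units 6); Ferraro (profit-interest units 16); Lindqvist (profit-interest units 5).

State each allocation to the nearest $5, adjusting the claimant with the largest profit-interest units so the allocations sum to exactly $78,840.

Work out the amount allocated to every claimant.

Andrade: $19,710; Tam: $13,140; Ferraro: $35,040; Lindqvist: $10,950

Total profit-interest units = 9 + 6 + 16 + 5 = 36.
Proportional shares: Andrade 19,710.00; Tam 13,140.00; Ferraro 35,040.00; Lindqvist 10,950.00.
After rounding ($5): Andrade $19,710; Tam $13,140; Ferraro $35,040; Lindqvist $10,950. Sum = $78,840.
Sum already equals the total — no adjustment.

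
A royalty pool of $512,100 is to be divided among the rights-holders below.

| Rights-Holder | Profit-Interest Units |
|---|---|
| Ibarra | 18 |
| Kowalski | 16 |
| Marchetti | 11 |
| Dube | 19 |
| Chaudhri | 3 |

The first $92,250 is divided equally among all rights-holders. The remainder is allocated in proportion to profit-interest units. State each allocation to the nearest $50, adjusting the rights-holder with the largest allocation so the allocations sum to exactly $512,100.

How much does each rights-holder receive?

Ibarra: $131,250 · Kowalski: $118,700 · Marchetti: $87,400 · Dube: $137,500 · Chaudhri: $37,250

$92,250 shared equally gives $18,450 per rights-holder.
Remainder $419,850 by profit-interest units (total 67): Ibarra 112,795.52 → $112,800; Kowalski 100,262.69 → $100,250; Marchetti 68,930.60 → $68,950; Dube 119,061.94 → $119,050; Chaudhri 18,799.25 → $18,800.
Totals: Ibarra $18,450 + $112,800 = $131,250; Kowalski $18,450 + $100,250 = $118,700; Marchetti $18,450 + $68,950 = $87,400; Dube $18,450 + $119,050 = $137,500; Chaudhri $18,450 + $18,800 = $37,250.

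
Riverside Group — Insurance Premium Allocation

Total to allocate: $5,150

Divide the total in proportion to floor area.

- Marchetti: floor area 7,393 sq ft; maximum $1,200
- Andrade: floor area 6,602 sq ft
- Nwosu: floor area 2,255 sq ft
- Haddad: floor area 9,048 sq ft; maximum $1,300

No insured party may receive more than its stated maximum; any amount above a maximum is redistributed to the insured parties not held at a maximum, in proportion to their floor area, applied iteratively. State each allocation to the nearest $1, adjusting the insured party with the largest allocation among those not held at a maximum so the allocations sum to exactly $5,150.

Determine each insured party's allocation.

Total floor area = 25,298.
Unconstrained shares: Marchetti 1,505.02; Andrade 1,343.99; Nwosu 459.06; Haddad 1,841.93.
Held at cap: Marchetti ($1,200), Haddad ($1,300); remaining pool $2,650 reallocated over remaining floor area 8,857.
Remaining shares: Andrade 1,975.31 → $1,975; Nwosu 674.69 → $675.

Marchetti: $1,200 · Andrade: $1,975 · Nwosu: $675 · Haddad: $1,300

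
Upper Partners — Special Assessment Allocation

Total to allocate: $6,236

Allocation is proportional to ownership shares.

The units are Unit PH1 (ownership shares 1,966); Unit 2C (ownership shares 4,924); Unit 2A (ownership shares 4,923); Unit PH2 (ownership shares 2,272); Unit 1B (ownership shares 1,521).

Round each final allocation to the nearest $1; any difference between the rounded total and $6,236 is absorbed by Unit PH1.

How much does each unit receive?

Unit PH1: $785 · Unit 2C: $1,968 · Unit 2A: $1,967 · Unit PH2: $908 · Unit 1B: $608

Sum of ownership shares: 15,606.
Raw shares: Unit PH1 1,966/15,606 × $6,236 = 785.59; Unit 2C 4,924/15,606 × $6,236 = 1,967.58; Unit 2A 4,923/15,606 × $6,236 = 1,967.18; Unit PH2 2,272/15,606 × $6,236 = 907.87; Unit 1B 1,521/15,606 × $6,236 = 607.78.
After rounding ($1): Unit PH1 $786; Unit 2C $1,968; Unit 2A $1,967; Unit PH2 $908; Unit 1B $608. Sum = $6,237.
Difference $6,236 − $6,237 = −$1 applied to Unit PH1: Unit PH1 becomes $785.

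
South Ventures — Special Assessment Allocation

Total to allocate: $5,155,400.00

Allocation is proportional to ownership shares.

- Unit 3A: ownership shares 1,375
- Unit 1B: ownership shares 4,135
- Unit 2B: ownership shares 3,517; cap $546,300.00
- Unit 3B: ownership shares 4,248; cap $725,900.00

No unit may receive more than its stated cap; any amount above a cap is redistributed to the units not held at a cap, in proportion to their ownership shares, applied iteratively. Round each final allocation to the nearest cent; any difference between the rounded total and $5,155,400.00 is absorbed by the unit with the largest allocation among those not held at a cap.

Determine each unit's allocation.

Unit 3A: $969,038.11; Unit 1B: $2,914,161.89; Unit 2B: $546,300.00; Unit 3B: $725,900.00

Combined ownership shares = 13,275.
Pro-rata shares before constraints: Unit 3A 533,986.8173; Unit 1B 1,605,843.9925; Unit 2B 1,365,841.1902; Unit 3B 1,649,728.0000.
Cap binds for Unit 2B ($546,300.00), Unit 3B ($725,900.00); remaining pool $3,883,200.00 reallocated over remaining ownership shares 5,510.
Shares after redistribution: Unit 3A 969,038.1125 → $969,038.11; Unit 1B 2,914,161.8875 → $2,914,161.89.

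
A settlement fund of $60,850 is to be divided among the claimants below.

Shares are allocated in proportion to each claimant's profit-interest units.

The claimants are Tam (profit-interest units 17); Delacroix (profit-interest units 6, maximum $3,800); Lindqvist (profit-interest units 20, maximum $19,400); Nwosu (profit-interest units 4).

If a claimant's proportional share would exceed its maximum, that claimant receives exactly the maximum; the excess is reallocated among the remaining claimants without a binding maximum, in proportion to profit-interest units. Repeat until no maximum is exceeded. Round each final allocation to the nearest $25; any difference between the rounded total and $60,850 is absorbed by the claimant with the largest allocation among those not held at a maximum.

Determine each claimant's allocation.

Tam: $30,475; Delacroix: $3,800; Lindqvist: $19,400; Nwosu: $7,175

Profit-interest units total: 47.
Unconstrained shares: Tam 22,009.57; Delacroix 7,768.09; Lindqvist 25,893.62; Nwosu 5,178.72.
Capped: Delacroix ($3,800), Lindqvist ($19,400); residual $37,650 reallocated over remaining profit-interest units 21.
Remaining shares: Tam 30,478.57 → $30,475; Nwosu 7,171.43 → $7,175.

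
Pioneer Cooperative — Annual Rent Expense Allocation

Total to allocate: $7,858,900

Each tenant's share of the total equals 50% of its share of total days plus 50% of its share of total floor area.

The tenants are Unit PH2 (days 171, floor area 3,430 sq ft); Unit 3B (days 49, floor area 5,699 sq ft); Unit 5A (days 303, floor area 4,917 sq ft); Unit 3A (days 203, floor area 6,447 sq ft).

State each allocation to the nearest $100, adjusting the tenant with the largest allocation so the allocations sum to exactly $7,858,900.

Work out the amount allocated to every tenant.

Totals — days 726, floor area 20,493.
Combined weights (50% days + 50% floor area): Unit PH2 0.2015; Unit 3B 0.1728; Unit 5A 0.3286; Unit 3A 0.2971.
Raw shares: Unit PH2 1,583,220.26; Unit 3B 1,357,971.05; Unit 5A 2,582,791.96; Unit 3A 2,334,916.73.
At nearest $100: Unit PH2 $1,583,200; Unit 3B $1,358,000; Unit 5A $2,582,800; Unit 3A $2,334,900. Sum = $7,858,900.
Rounded total matches; no reconciliation needed.

Unit PH2: $1,583,200 · Unit 3B: $1,358,000 · Unit 5A: $2,582,800 · Unit 3A: $2,334,900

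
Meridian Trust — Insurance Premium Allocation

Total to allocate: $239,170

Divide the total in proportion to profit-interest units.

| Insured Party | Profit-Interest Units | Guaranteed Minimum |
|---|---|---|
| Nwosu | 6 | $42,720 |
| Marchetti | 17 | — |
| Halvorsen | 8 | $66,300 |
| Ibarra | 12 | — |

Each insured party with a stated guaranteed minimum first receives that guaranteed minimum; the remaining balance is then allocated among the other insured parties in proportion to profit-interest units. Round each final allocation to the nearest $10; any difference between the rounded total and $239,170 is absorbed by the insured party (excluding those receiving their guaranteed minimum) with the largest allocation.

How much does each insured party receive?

Guaranteed amounts: Nwosu $42,720; Halvorsen $66,300. Residual $130,150.
Residual split over remaining profit-interest units 29: Marchetti 76,294.83 → $76,290; Ibarra 53,855.17 → $53,860.

Nwosu: $42,720; Marchetti: $76,290; Halvorsen: $66,300; Ibarra: $53,860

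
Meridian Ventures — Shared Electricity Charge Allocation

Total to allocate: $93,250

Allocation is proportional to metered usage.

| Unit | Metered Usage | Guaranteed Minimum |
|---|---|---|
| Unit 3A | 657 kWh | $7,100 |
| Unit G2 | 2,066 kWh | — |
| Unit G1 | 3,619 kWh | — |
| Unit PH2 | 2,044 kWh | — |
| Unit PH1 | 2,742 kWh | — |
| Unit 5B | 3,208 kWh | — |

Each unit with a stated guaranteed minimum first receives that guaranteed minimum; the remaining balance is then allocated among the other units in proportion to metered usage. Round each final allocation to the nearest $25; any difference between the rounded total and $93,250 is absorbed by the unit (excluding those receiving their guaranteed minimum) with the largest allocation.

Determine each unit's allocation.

Unit 3A: $7,100 | Unit G2: $13,000 | Unit G1: $22,800 | Unit PH2: $12,875 | Unit PH1: $17,275 | Unit 5B: $20,200

Guaranteed amounts: Unit 3A $7,100. Residual $86,150.
Residual split over remaining metered usage 13,679: Unit G2 13,011.62 → $13,000; Unit G1 22,792.37 → $22,800; Unit PH2 12,873.06 → $12,875; Unit PH1 17,269.05 → $17,275; Unit 5B 20,203.90 → $20,200.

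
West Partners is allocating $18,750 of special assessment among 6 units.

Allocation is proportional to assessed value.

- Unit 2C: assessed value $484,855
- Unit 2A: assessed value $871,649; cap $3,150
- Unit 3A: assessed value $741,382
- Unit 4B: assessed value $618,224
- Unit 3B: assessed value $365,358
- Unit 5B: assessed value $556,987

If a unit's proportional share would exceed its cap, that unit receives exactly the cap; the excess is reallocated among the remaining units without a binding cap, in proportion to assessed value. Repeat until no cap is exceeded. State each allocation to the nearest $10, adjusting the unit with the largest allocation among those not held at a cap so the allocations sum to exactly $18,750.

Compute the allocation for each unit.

Unit 2C: $2,730 | Unit 2A: $3,150 | Unit 3A: $4,180 | Unit 4B: $3,490 | Unit 3B: $2,060 | Unit 5B: $3,140

Combined assessed value = 3,638,455.
Unconstrained shares: Unit 2C 2,498.60; Unit 2A 4,491.86; Unit 3A 3,820.55; Unit 4B 3,185.89; Unit 3B 1,882.79; Unit 5B 2,870.31.
Capped: Unit 2A ($3,150); balance $15,600 reallocated over remaining assessed value 2,766,806.
Redistributed shares: Unit 2C 2,733.74 → $2,730; Unit 3A 4,180.11 → $4,180; Unit 4B 3,485.71 → $3,490; Unit 3B 2,059.99 → $2,060; Unit 5B 3,140.44 → $3,140.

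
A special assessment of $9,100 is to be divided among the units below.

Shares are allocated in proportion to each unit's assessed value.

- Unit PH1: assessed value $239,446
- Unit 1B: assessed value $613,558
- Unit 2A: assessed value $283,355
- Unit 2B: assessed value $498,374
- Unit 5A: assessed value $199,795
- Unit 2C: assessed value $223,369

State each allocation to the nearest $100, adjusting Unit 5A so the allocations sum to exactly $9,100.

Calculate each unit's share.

Unit PH1: $1,100; Unit 1B: $2,700; Unit 2A: $1,300; Unit 2B: $2,200; Unit 5A: $800; Unit 2C: $1,000

Combined assessed value = 2,057,897.
Raw shares: Unit PH1 239,446/2,057,897 × $9,100 = 1,058.83; Unit 1B 613,558/2,057,897 × $9,100 = 2,713.15; Unit 2A 283,355/2,057,897 × $9,100 = 1,252.99; Unit 2B 498,374/2,057,897 × $9,100 = 2,203.80; Unit 5A 199,795/2,057,897 × $9,100 = 883.49; Unit 2C 223,369/2,057,897 × $9,100 = 987.74.
After rounding ($100): Unit PH1 $1,100; Unit 1B $2,700; Unit 2A $1,300; Unit 2B $2,200; Unit 5A $900; Unit 2C $1,000. Sum = $9,200.
Difference $9,100 − $9,200 = −$100 applied to Unit 5A: Unit 5A becomes $800.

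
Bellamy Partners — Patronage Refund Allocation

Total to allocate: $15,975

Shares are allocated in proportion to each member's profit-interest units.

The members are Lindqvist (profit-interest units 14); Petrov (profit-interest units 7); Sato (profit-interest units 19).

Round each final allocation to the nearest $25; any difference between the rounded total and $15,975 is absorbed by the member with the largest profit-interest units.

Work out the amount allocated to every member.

Sum of profit-interest units: 14 + 7 + 19 = 40.
Pro-rata amounts: Lindqvist 5,591.25; Petrov 2,795.62; Sato 7,588.12.
At nearest $25: Lindqvist $5,600; Petrov $2,800; Sato $7,600. Sum = $16,000.
Difference $15,975 − $16,000 = −$25 applied to largest profit-interest units (Sato): Sato becomes $7,575.

Lindqvist: $5,600 | Petrov: $2,800 | Sato: $7,575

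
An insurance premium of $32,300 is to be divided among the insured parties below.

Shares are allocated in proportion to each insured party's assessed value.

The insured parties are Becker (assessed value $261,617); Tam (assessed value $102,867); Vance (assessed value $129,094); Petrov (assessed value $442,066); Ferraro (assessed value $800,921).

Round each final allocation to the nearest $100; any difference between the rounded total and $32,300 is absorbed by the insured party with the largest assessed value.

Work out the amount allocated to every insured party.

Becker: $4,900 · Tam: $1,900 · Vance: $2,400 · Petrov: $8,200 · Ferraro: $14,900

Sum of assessed value: 261,617 + 102,867 + 129,094 + 442,066 + 800,921 = 1,736,565.
Proportional shares: Becker 4,866.06; Tam 1,913.32; Vance 2,401.14; Petrov 8,222.40; Ferraro 14,897.08.
Rounded to nearest $100: Becker $4,900; Tam $1,900; Vance $2,400; Petrov $8,200; Ferraro $14,900. Sum = $32,300.
No rounding difference to absorb.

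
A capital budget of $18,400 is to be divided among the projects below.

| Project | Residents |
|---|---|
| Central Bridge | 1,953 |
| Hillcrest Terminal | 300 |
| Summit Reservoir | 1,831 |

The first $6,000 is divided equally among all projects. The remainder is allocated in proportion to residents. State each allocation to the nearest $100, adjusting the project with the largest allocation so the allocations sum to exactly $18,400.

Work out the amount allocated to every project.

Central Bridge: $7,900 | Hillcrest Terminal: $2,900 | Summit Reservoir: $7,600

Equal tier: $6,000 ÷ 3 = $2,000 apiece.
Remainder $12,400 by residents (total 4,084): Central Bridge 5,929.77 → $5,900; Hillcrest Terminal 910.87 → $900; Summit Reservoir 5,559.35 → $5,600.
Totals: Central Bridge $2,000 + $5,900 = $7,900; Hillcrest Terminal $2,000 + $900 = $2,900; Summit Reservoir $2,000 + $5,600 = $7,600.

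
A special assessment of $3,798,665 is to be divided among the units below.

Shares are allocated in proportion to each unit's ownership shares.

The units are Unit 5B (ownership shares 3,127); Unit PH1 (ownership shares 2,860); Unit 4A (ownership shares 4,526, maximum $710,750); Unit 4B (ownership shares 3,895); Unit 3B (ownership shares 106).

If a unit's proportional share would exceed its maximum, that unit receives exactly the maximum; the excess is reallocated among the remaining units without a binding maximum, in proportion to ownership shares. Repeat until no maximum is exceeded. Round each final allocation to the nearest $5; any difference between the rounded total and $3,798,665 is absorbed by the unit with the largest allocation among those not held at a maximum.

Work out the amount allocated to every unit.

Unit 5B: $966,750; Unit PH1: $884,205; Unit 4A: $710,750; Unit 4B: $1,204,190; Unit 3B: $32,770

Sum of ownership shares: 14,514.
Pro-rata shares before constraints: Unit 5B 818,411.57; Unit PH1 748,531.20; Unit 4A 1,184,563.72; Unit 4B 1,019,415.75; Unit 3B 27,742.76.
Capped: Unit 4A ($710,750); balance $3,087,915 reallocated over remaining ownership shares 9,988.
Redistributed shares: Unit 5B 966,751.12 → $966,750; Unit PH1 884,204.74 → $884,205; Unit 4B 1,204,187.92 → $1,204,190; Unit 3B 32,771.22 → $32,770.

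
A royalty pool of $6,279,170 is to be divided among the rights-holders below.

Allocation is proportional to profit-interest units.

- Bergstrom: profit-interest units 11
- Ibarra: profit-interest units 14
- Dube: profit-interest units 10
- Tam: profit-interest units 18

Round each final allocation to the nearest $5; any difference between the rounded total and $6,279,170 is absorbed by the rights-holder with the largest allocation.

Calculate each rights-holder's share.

Sum of profit-interest units: 53.
Pro-rata amounts: Bergstrom 11/53 × $6,279,170 = 1,303,223.96; Ibarra 14/53 × $6,279,170 = 1,658,648.68; Dube 10/53 × $6,279,170 = 1,184,749.06; Tam 18/53 × $6,279,170 = 2,132,548.30.
Rounded to nearest $5: Bergstrom $1,303,225; Ibarra $1,658,650; Dube $1,184,750; Tam $2,132,550. Sum = $6,279,175.
Difference $6,279,170 − $6,279,175 = −$5 applied to largest allocation (Tam): Tam becomes $2,132,545.

Bergstrom: $1,303,225; Ibarra: $1,658,650; Dube: $1,184,750; Tam: $2,132,545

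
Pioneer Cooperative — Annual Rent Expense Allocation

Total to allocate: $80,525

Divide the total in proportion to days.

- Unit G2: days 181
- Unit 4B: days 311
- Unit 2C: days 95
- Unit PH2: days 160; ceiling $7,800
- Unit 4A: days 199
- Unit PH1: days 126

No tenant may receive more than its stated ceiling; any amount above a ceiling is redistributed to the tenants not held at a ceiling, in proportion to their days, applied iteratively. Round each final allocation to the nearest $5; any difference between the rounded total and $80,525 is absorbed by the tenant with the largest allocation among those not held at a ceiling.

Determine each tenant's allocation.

Combined days = 1,072.
Proportional shares (ignoring caps): Unit G2 13,596.11; Unit 4B 23,361.26; Unit 2C 7,136.08; Unit PH2 12,018.66; Unit 4A 14,948.20; Unit PH1 9,464.69.
Capped: Unit PH2 ($7,800); balance $72,725 reallocated over remaining days 912.
Redistributed shares: Unit G2 14,433.36 → $14,435; Unit 4B 24,799.86 → $24,800; Unit 2C 7,575.52 → $7,575; Unit 4A 15,868.72 → $15,870; Unit PH1 10,047.53 → $10,050.
Rounding difference −$5 applied to Unit 4B → $24,795.

Unit G2: $14,435; Unit 4B: $24,795; Unit 2C: $7,575; Unit PH2: $7,800; Unit 4A: $15,870; Unit PH1: $10,050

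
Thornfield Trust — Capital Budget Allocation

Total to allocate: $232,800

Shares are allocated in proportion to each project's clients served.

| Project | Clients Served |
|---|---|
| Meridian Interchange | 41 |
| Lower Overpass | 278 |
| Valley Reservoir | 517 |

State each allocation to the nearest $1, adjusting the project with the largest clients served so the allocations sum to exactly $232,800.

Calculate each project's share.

Meridian Interchange: $11,417 · Lower Overpass: $77,414 · Valley Reservoir: $143,969

Combined clients served = 41 + 278 + 517 = 836.
Proportional shares: Meridian Interchange 11,417.22; Lower Overpass 77,414.35; Valley Reservoir 143,968.42.
Rounded to nearest $1: Meridian Interchange $11,417; Lower Overpass $77,414; Valley Reservoir $143,968. Sum = $232,799.
Difference $232,800 − $232,799 = +$1 applied to largest clients served (Valley Reservoir): Valley Reservoir becomes $143,969.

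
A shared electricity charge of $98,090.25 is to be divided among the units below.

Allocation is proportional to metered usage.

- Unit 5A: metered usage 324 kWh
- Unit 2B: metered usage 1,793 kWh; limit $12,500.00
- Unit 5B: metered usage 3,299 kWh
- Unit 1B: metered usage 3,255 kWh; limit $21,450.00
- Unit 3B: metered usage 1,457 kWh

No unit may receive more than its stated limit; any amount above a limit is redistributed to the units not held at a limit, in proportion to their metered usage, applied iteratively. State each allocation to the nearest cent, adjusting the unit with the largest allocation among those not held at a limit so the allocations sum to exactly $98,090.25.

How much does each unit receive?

Unit 5A: $4,090.83 | Unit 2B: $12,500.00 | Unit 5B: $41,653.29 | Unit 1B: $21,450.00 | Unit 3B: $18,396.13

Sum of metered usage: 10,128.
Proportional shares (ignoring caps): Unit 5A 3,137.9582; Unit 2B 17,365.3059; Unit 5B 31,951.0007; Unit 1B 31,524.8582; Unit 3B 14,111.1270.
Held at cap: Unit 2B ($12,500.00), Unit 1B ($21,450.00); balance $64,140.25 reallocated over remaining metered usage 5,080.
Remaining shares: Unit 5A 4,090.8348 → $4,090.83; Unit 5B 41,653.2844 → $41,653.28; Unit 3B 18,396.1308 → $18,396.13.
Rounding difference +$0.01 applied to Unit 5B → $41,653.29.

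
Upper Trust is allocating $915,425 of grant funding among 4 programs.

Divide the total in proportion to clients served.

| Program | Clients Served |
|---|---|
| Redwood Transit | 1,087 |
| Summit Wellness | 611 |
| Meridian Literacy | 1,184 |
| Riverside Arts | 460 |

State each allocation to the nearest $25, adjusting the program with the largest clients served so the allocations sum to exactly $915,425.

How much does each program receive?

Redwood Transit: $297,750; Summit Wellness: $167,350; Meridian Literacy: $324,325; Riverside Arts: $126,000

Combined clients served = 1,087 + 611 + 1,184 + 460 = 3,342.
Raw shares: Redwood Transit 297,745.95; Summit Wellness 167,362.26; Meridian Literacy 324,315.74; Riverside Arts 126,001.05.
At nearest $25: Redwood Transit $297,750; Summit Wellness $167,350; Meridian Literacy $324,325; Riverside Arts $126,000. Sum = $915,425.
Rounded total matches; no reconciliation needed.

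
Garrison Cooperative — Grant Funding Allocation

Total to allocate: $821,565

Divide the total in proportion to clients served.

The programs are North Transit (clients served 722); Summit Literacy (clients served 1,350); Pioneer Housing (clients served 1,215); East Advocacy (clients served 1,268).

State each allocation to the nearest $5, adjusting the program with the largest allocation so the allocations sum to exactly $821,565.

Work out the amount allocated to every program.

Sum of clients served: 4,555.
Pro-rata amounts: North Transit 722/4,555 × $821,565 = 130,223.91; Summit Literacy 1,350/4,555 × $821,565 = 243,493.47; Pioneer Housing 1,215/4,555 × $821,565 = 219,144.12; East Advocacy 1,268/4,555 × $821,565 = 228,703.50.
At nearest $5: North Transit $130,225; Summit Literacy $243,495; Pioneer Housing $219,145; East Advocacy $228,705. Sum = $821,570.
Difference $821,565 − $821,570 = −$5 applied to largest allocation (Summit Literacy): Summit Literacy becomes $243,490.

North Transit: $130,225 | Summit Literacy: $243,490 | Pioneer Housing: $219,145 | East Advocacy: $228,705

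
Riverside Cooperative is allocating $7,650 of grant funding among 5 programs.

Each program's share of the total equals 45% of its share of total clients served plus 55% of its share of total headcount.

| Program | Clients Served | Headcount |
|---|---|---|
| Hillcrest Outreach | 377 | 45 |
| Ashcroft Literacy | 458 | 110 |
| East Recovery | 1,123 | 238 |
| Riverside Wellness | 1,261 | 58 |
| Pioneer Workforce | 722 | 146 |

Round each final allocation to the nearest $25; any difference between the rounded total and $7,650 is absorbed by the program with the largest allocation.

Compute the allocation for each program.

Hillcrest Outreach: $650; Ashcroft Literacy: $1,175; East Recovery: $2,675; Riverside Wellness: $1,500; Pioneer Workforce: $1,650

Clients served total 3,941; headcount total 597.
Combined weights (45% clients served + 55% headcount): Hillcrest Outreach 0.0845; Ashcroft Literacy 0.1536; East Recovery 0.3475; Riverside Wellness 0.1974; Pioneer Workforce 0.2169.
Pro-rata amounts: Hillcrest Outreach 646.46; Ashcroft Literacy 1,175.32; East Recovery 2,658.31; Riverside Wellness 1,510.26; Pioneer Workforce 1,659.64.
Rounded to nearest $25: Hillcrest Outreach $650; Ashcroft Literacy $1,175; East Recovery $2,650; Riverside Wellness $1,500; Pioneer Workforce $1,650. Sum = $7,625.
Difference $7,650 − $7,625 = +$25 applied to largest allocation (East Recovery): East Recovery becomes $2,675.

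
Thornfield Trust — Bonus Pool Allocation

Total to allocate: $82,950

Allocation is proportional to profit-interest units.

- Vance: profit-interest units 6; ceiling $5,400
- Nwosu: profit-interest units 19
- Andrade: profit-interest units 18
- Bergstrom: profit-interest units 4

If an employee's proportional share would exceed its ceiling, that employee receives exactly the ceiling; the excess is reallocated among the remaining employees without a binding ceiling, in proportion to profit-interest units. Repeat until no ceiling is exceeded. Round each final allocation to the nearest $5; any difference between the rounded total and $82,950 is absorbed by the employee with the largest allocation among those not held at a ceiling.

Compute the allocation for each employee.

Profit-interest units total: 47.
Unconstrained shares: Vance 10,589.36; Nwosu 33,532.98; Andrade 31,768.09; Bergstrom 7,059.57.
Capped: Vance ($5,400); residual $77,550 reallocated over remaining profit-interest units 41.
Remaining shares: Nwosu 35,937.80 → $35,940; Andrade 34,046.34 → $34,045; Bergstrom 7,565.85 → $7,565.

Vance: $5,400 | Nwosu: $35,940 | Andrade: $34,045 | Bergstrom: $7,565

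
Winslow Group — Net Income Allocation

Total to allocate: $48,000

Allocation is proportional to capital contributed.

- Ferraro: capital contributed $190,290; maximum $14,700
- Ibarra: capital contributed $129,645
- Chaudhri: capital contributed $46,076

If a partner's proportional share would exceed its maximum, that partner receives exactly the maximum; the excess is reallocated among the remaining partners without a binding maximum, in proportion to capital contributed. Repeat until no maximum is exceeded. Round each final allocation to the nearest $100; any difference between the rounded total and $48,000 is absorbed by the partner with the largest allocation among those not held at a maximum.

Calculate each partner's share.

Ferraro: $14,700 · Ibarra: $24,600 · Chaudhri: $8,700

Capital contributed total: 366,011.
Pro-rata shares before constraints: Ferraro 24,955.32; Ibarra 17,002.11; Chaudhri 6,042.57.
Held at cap: Ferraro ($14,700); remaining pool $33,300 reallocated over remaining capital contributed 175,721.
Shares after redistribution: Ibarra 24,568.37 → $24,600; Chaudhri 8,731.63 → $8,700.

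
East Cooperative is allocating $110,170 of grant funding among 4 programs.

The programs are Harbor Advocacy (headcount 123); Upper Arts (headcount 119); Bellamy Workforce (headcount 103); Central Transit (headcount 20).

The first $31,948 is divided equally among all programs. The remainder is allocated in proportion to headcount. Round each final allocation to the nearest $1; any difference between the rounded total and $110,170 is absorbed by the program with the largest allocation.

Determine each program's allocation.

First tranche $31,948 split equally: $7,987 each.
Remainder $78,222 by headcount (total 365): Harbor Advocacy 26,359.74 → $26,360; Upper Arts 25,502.52 → $25,503; Bellamy Workforce 22,073.61 → $22,074; Central Transit 4,286.14 → $4,286.
Rounding difference −$1 on remainder applied to Harbor Advocacy.
Totals: Harbor Advocacy $7,987 + $26,359 = $34,346; Upper Arts $7,987 + $25,503 = $33,490; Bellamy Workforce $7,987 + $22,074 = $30,061; Central Transit $7,987 + $4,286 = $12,273.

Harbor Advocacy: $34,346; Upper Arts: $33,490; Bellamy Workforce: $30,061; Central Transit: $12,273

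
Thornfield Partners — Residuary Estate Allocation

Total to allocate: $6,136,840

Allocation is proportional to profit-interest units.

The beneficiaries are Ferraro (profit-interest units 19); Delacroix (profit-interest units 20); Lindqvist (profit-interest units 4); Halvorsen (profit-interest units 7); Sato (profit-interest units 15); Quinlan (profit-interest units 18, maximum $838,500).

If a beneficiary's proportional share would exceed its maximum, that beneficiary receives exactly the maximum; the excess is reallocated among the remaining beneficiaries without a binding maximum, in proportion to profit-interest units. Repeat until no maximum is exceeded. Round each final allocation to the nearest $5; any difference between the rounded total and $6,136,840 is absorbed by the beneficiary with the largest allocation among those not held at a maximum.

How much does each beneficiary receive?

Ferraro: $1,548,745; Delacroix: $1,630,260; Lindqvist: $326,050; Halvorsen: $570,590; Sato: $1,222,695; Quinlan: $838,500

Profit-interest units total: 83.
Pro-rata shares before constraints: Ferraro 1,404,818.80; Delacroix 1,478,756.63; Lindqvist 295,751.33; Halvorsen 517,564.82; Sato 1,109,067.47; Quinlan 1,330,880.96.
Capped: Quinlan ($838,500); remaining pool $5,298,340 reallocated over remaining profit-interest units 65.
Shares after redistribution: Ferraro 1,548,745.54 → $1,548,745; Delacroix 1,630,258.46 → $1,630,260; Lindqvist 326,051.69 → $326,050; Halvorsen 570,590.46 → $570,590; Sato 1,222,693.85 → $1,222,695.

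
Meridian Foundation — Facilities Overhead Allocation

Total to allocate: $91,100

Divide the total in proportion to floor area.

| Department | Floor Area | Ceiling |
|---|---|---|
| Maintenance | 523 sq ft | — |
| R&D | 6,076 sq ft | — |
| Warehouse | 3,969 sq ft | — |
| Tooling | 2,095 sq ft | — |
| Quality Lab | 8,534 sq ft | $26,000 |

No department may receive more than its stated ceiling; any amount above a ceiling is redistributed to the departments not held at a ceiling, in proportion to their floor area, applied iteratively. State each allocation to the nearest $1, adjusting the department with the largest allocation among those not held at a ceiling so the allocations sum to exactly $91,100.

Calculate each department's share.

Maintenance: $2,689 | R&D: $31,237 | Warehouse: $20,404 | Tooling: $10,770 | Quality Lab: $26,000

Sum of floor area: 21,197.
Unconstrained shares: Maintenance 2,247.74; R&D 26,113.30; Warehouse 17,057.88; Tooling 9,003.84; Quality Lab 36,677.24.
Held at cap: Quality Lab ($26,000); remaining pool $65,100 reallocated over remaining floor area 12,663.
Remaining shares: Maintenance 2,688.72 → $2,689; R&D 31,236.48 → $31,236; Warehouse 20,404.48 → $20,404; Tooling 10,770.32 → $10,770.
Rounding difference +$1 applied to R&D → $31,237.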